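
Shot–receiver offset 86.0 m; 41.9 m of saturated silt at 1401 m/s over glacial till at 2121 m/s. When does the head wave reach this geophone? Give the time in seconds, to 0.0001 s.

θ_c = arcsin(V₁/V₂) = arcsin(1401/2121) = 41.34°, cos θ_c = 0.7508.
Intercept time tᵢ = 2h cos θ_c / V₁ = 2·41.9·0.7508/1401 = 0.04491 s.
t = x/V₂ + tᵢ = 86.0/2121 + 0.04491 = 0.08546 s.

0.0855 s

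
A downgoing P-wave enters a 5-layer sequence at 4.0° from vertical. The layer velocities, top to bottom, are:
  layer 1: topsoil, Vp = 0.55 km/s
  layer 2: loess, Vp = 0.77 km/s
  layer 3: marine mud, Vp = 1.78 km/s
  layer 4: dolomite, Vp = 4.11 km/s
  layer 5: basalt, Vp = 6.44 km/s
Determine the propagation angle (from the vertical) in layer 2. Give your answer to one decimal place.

Ray parameter p = sin 4.0° / 0.55 = 1.2683e-01 s/km.
sin θ_2 = p·V_2 = 1.2683e-01 × 0.77 = 0.0977.
θ_2 = 5.60° from the vertical.

5.6°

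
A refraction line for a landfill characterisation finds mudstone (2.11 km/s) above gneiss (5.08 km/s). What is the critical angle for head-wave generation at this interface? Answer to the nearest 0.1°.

At critical incidence the refracted ray runs along the interface (θ₂ = 90°), so sin θ_c = V₁/V₂.
θ_c = arcsin(2.11/5.08) = arcsin 0.4154 = 24.54°.

24.5°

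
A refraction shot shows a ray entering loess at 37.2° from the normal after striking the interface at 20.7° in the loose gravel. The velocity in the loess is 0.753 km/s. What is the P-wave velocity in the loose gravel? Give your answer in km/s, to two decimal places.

0.44 km/s

sin 20.7° = 0.3535; sin 37.2° = 0.6046.
V₁ = V₂·(sin θ₁/sin θ₂) = 0.753·(0.3535/0.6046) = 0.44 km/s.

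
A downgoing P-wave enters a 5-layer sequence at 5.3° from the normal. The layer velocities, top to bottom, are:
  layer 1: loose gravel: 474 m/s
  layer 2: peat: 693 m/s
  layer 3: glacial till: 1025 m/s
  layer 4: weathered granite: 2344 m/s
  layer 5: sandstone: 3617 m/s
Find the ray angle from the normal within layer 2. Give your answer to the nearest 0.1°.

Ray parameter p = sin 5.3° / 474 = 1.9487e-04 s/m.
sin θ_2 = p·V_2 = 1.9487e-04 × 693 = 0.1350.
θ_2 = 7.76° from the vertical.

7.8°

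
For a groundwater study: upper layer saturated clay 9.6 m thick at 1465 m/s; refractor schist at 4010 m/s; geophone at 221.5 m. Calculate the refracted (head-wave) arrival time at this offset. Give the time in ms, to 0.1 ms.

θ_c = arcsin(V₁/V₂) = arcsin(1465/4010) = 21.43°, cos θ_c = 0.9309.
Intercept time tᵢ = 2h cos θ_c / V₁ = 2·9.6·0.9309/1465 = 0.01220 s.
t = x/V₂ + tᵢ = 221.5/4010 + 0.01220 = 0.06744 s.

67.4 ms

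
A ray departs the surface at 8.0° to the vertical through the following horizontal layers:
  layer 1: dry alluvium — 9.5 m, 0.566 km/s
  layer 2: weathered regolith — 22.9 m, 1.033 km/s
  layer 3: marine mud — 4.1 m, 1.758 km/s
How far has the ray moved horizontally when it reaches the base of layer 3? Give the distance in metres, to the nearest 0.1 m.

Apply Snell's law at each interface; in layer i the horizontal offset is hᵢ·tan θᵢ.
Layer 1: θ = 8.00°; offset = 9.5·tan 8.00° = 1.335 m.
Layer 2: sin θ = 1.033·sin 8.0°/0.566 = 0.2540, θ = 14.71°; offset = 22.9·tan 14.71° = 6.014 m.
Layer 3: sin θ = 1.758·sin 8.0°/0.566 = 0.4323, θ = 25.61°; offset = 4.1·tan 25.61° = 1.965 m.
Summing the layer offsets gives 9.314 m.

9.3 m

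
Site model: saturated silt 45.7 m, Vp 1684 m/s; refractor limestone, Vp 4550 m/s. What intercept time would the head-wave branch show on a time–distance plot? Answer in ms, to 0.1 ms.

θ_c = arcsin(V₁/V₂) = arcsin(1684/4550) = 21.72°; cos θ_c = 0.9290.
tᵢ = 2h·cos θ_c / V₁ = 2·45.7·0.9290 / 1684 = 0.05042 s.

50.4 ms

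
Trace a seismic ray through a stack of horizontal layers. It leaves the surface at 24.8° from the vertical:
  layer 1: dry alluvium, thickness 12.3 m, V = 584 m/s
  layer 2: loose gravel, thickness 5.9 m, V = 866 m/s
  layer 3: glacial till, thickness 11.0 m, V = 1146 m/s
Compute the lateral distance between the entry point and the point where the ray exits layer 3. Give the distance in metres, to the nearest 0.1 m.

26.3 m

p = sin θ₁/V₁ = sin 24.8°/584 = 7.1824e-04 s/m is conserved through the stack.
Layer 1: θ = 24.80°; offset = 12.3·tan 24.80° = 5.683 m.
Layer 2: sin θ = p·866 = 0.6220 → θ = 38.46°; offset = 5.9·tan 38.46° = 4.687 m.
Layer 3: sin θ = p·1146 = 0.8231 → θ = 55.40°; offset = 11.0·tan 55.40° = 15.943 m.
Total horizontal offset = 26.313 m.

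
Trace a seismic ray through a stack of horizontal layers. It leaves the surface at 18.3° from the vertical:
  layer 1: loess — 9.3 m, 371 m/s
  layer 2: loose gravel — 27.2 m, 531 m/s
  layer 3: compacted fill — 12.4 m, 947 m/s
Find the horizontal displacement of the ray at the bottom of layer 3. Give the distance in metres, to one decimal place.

33.4 m

p = sin θ₁/V₁ = sin 18.3°/371 = 8.4634e-04 s/m is conserved through the stack.
Layer 1: θ = 18.30°; offset = 9.3·tan 18.30° = 3.076 m.
Layer 2: sin θ = p·531 = 0.4494 → θ = 26.71°; offset = 27.2·tan 26.71° = 13.684 m.
Layer 3: sin θ = p·947 = 0.8015 → θ = 53.27°; offset = 12.4·tan 53.27° = 16.619 m.
Σ offsets = 33.378 m.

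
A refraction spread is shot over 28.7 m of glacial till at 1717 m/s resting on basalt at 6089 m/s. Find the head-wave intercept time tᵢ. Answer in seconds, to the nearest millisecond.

θ_c = arcsin(V₁/V₂) = arcsin(1717/6089) = 16.38°; cos θ_c = 0.9594.
tᵢ = 2h·cos θ_c / V₁ = 2·28.7·0.9594 / 1717 = 0.03207 s.

0.032 s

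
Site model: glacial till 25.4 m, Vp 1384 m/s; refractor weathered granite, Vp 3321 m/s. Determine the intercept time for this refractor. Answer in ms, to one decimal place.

tᵢ = 2h·√(V₂²−V₁²)/(V₁V₂).
√(V₂²−V₁²) = √(3321²−1384²) = 3018.9 m/s.
tᵢ = 2·25.4·3018.9/(1384·3321) = 0.03337 s.

33.4 ms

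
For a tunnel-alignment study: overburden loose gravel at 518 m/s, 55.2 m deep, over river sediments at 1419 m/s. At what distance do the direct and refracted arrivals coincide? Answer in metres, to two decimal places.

θ_c = arcsin(518/1419) = 21.41°, so cos θ_c = 0.9310 and tᵢ = 2h cos θ_c/V₁ = 0.1984 s.
At crossover x/V₁ = x/V₂ + tᵢ ⇒ x = tᵢ/(1/V₁ − 1/V₂) = 0.19842/(1.9305e-03 − 7.0472e-04) = 161.87 m.

161.87 m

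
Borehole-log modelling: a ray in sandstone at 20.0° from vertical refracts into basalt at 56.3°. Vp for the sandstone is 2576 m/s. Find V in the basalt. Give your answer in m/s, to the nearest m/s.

6266 m/s

sin 20.0° = 0.3420; sin 56.3° = 0.8320.
V₂ = V₁·(sin θ₂/sin θ₁) = 2576·(0.8320/0.3420) = 6266.05 m/s.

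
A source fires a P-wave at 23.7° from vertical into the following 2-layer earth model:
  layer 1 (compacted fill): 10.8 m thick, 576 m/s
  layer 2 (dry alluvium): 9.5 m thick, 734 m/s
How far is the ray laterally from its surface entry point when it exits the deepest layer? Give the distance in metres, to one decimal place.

p = sin θ₁/V₁ = sin 23.7°/576 = 6.9783e-04 s/m is conserved through the stack.
Layer 1: θ = 23.70°; offset = 10.8·tan 23.70° = 4.741 m.
Layer 2: sin θ = p·734 = 0.5122 → θ = 30.81°; offset = 9.5·tan 30.81° = 5.666 m.
Σ offsets = 10.406 m.

10.4 m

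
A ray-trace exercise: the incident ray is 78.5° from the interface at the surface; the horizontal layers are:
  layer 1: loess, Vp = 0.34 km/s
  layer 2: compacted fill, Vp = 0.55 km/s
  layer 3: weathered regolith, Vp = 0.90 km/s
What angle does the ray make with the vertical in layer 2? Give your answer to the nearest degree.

19°

From the normal: θ₁ = 90° − 78.5° = 11.5°.
Snell's law across each interface conserves sin θ / V, so sin θ_2 = V_2·sin θ₁/V₁.
sin θ_2 = 0.55 × sin 11.5° / 0.34 = 0.3225.
θ_2 = arcsin 0.3225 = 18.81°.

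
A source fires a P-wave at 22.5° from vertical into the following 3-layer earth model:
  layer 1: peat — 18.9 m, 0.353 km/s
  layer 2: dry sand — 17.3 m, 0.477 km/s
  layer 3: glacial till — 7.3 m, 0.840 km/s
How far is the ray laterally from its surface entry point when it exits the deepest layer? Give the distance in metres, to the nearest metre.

p = sin θ₁/V₁ = sin 22.5°/0.353 = 1.0841e+00 s/km is conserved through the stack.
Layer 1: θ = 22.50°; offset = 18.9·tan 22.50° = 7.829 m.
Layer 2: sin θ = p·0.477 = 0.5171 → θ = 31.14°; offset = 17.3·tan 31.14° = 10.452 m.
Layer 3: sin θ = p·0.840 = 0.9106 → θ = 65.59°; offset = 7.3·tan 65.59° = 16.088 m.
Total horizontal offset = 34.368 m.

34 m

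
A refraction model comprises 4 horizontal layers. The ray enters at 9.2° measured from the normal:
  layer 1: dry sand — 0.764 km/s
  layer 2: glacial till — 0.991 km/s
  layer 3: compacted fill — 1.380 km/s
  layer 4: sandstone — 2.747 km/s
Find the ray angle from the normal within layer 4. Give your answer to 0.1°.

Snell's law across each interface conserves sin θ / V, so sin θ_4 = V_4·sin θ₁/V₁.
sin θ_4 = 2.747 × sin 9.2° / 0.764 = 0.5749.
θ_4 = arcsin 0.5749 = 35.09°.

35.1°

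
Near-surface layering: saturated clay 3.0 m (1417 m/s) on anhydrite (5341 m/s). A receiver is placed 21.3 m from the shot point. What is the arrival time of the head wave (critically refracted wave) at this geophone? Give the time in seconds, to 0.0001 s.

0.0081 s

θ_c = arcsin(V₁/V₂) = arcsin(1417/5341) = 15.39°, cos θ_c = 0.9642.
Intercept time tᵢ = 2h cos θ_c / V₁ = 2·3.0·0.9642/1417 = 0.00408 s.
t = x/V₂ + tᵢ = 21.3/5341 + 0.00408 = 0.00807 s.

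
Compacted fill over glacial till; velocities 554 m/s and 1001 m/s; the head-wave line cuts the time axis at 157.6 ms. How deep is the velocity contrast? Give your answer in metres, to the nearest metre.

θ_c = arcsin(554/1001) = 33.60°; cos θ_c = 0.8329.
tᵢ = 2h cos θ_c/V₁ ⇒ h = tᵢ·V₁/(2 cos θ_c) = 0.1576·554/(2·0.8329) = 52.41 m.

52 m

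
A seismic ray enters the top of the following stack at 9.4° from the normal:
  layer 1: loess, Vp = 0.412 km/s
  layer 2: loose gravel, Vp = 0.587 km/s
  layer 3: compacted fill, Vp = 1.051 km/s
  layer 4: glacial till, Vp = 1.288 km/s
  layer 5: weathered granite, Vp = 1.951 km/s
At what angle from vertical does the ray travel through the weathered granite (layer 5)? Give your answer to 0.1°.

Ray parameter p = sin 9.4° / 0.412 = 3.9642e-01 s/km.
sin θ_5 = p·V_5 = 3.9642e-01 × 1.951 = 0.7734.
θ_5 = 50.66° from the vertical.

50.7°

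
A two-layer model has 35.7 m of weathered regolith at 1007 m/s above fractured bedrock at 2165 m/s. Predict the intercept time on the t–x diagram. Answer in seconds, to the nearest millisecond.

θ_c = arcsin(V₁/V₂) = arcsin(1007/2165) = 27.72°; cos θ_c = 0.8852.
tᵢ = 2h·cos θ_c / V₁ = 2·35.7·0.8852 / 1007 = 0.06277 s.

0.063 s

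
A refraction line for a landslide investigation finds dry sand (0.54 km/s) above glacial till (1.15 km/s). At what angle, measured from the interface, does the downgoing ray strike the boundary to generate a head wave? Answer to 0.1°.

Critical incidence: sin θ_c = V₁/V₂ = 0.54/1.15 = 0.4696.
θ_c = arcsin 0.4696 = 28.01°.
Measured from the interface: 90° − 28.01° = 61.99°.

62.0°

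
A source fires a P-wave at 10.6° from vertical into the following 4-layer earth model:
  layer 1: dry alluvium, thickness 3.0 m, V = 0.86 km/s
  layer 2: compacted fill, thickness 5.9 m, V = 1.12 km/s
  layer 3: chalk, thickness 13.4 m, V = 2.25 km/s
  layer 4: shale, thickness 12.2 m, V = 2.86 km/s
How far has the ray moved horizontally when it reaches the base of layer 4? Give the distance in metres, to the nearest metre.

p = sin θ₁/V₁ = sin 10.6°/0.86 = 2.1390e-01 s/km is conserved through the stack.
Layer 1: θ = 10.60°; offset = 3.0·tan 10.60° = 0.561 m.
Layer 2: sin θ = p·1.12 = 0.2396 → θ = 13.86°; offset = 5.9·tan 13.86° = 1.456 m.
Layer 3: sin θ = p·2.25 = 0.4813 → θ = 28.77°; offset = 13.4·tan 28.77° = 7.357 m.
Layer 4: sin θ = p·2.86 = 0.6117 → θ = 37.72°; offset = 12.2·tan 37.72° = 9.435 m.
Summing the layer offsets gives 18.809 m.

19 m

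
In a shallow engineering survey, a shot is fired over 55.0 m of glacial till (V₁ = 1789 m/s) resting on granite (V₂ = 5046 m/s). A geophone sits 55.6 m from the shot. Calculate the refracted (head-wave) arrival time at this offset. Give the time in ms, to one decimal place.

68.5 ms

t = x/V₂ + 2h·√(V₂²−V₁²)/(V₁V₂).
√(V₂²−V₁²) = √(5046²−1789²) = 4718.2 m/s; delay term = 2·55.0·4718.2/(1789·5046) = 0.05749 s.
t = 55.6/5046 + 0.05749 = 0.06851 s.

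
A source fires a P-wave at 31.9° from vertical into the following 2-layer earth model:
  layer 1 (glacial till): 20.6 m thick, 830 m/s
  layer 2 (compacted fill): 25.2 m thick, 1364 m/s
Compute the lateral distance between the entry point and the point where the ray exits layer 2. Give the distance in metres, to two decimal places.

Apply Snell's law at each interface; in layer i the horizontal offset is hᵢ·tan θᵢ.
Layer 1: θ = 31.90°; offset = 20.6·tan 31.90° = 12.8224 m.
Layer 2: sin θ = 1364·sin 31.9°/830 = 0.8684, θ = 60.28°; offset = 25.2·tan 60.28° = 44.1368 m.
Summing the layer offsets gives 56.9592 m.

56.96 m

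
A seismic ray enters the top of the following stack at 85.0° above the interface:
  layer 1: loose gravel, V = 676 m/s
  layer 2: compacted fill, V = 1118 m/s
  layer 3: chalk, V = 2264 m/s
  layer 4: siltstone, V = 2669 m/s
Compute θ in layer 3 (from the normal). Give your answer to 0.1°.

From the normal: θ₁ = 90° − 85.0° = 5.0°.
Ray parameter p = sin 5.0° / 676 = 1.2893e-04 s/m.
sin θ_3 = p·V_3 = 1.2893e-04 × 2264 = 0.2919.
θ_3 = 16.97° from the vertical.

17.0°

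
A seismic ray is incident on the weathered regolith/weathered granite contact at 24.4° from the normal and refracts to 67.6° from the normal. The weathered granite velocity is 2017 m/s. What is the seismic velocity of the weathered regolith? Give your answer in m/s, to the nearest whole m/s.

901 m/s

Snell's law: sin 24.4°/V₁ = sin 67.6°/V₂.
V₁ = V₂·sin 24.4°/sin 67.6° = 2017 × 0.4468 = 901.23 m/s.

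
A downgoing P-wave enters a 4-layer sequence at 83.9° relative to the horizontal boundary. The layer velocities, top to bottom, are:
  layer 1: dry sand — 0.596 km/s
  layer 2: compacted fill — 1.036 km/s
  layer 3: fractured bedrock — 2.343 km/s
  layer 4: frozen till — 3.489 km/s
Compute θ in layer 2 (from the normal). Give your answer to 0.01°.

From the normal: θ₁ = 90° − 83.9° = 6.1°.
Ray parameter p = sin 6.1° / 0.596 = 1.7830e-01 s/km.
sin θ_2 = p·V_2 = 1.7830e-01 × 1.036 = 0.1847.
θ_2 = 10.64° from the vertical.

10.64°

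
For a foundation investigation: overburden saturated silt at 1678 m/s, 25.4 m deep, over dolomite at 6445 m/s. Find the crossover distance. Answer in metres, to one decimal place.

θ_c = arcsin(1678/6445) = 15.09°, so cos θ_c = 0.9655 and tᵢ = 2h cos θ_c/V₁ = 0.0292 s.
At crossover x/V₁ = x/V₂ + tᵢ ⇒ x = tᵢ/(1/V₁ − 1/V₂) = 0.02923/(5.9595e-04 − 1.5516e-04) = 66.31 m.

66.3 m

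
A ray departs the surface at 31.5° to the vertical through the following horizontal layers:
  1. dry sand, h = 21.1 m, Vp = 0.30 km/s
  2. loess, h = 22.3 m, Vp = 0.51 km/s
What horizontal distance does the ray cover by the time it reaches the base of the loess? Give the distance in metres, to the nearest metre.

56 m

Apply Snell's law at each interface; in layer i the horizontal offset is hᵢ·tan θᵢ.
Layer 1: θ = 31.50°; offset = 21.1·tan 31.50° = 12.930 m.
Layer 2: sin θ = 0.51·sin 31.5°/0.30 = 0.8882, θ = 62.65°; offset = 22.3·tan 62.65° = 43.120 m.
Total horizontal offset = 56.050 m.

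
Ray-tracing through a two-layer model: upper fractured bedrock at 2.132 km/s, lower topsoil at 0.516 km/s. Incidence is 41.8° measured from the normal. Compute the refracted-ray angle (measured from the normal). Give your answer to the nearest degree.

sin θ₁/V₁ = sin θ₂/V₂ ⇒ sin θ₂ = 0.516·sin 41.8°/2.132 = 0.516·0.6665/2.132 = 0.1613.
θ₂ = sin⁻¹(0.1613) = 9.28° (from vertical).

9°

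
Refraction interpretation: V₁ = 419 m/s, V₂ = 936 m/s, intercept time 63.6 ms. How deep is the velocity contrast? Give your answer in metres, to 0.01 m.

14.90 m

θ_c = arcsin(419/936) = 26.59°; cos θ_c = 0.8942.
tᵢ = 2h cos θ_c/V₁ ⇒ h = tᵢ·V₁/(2 cos θ_c) = 0.0636·419/(2·0.8942) = 14.90 m.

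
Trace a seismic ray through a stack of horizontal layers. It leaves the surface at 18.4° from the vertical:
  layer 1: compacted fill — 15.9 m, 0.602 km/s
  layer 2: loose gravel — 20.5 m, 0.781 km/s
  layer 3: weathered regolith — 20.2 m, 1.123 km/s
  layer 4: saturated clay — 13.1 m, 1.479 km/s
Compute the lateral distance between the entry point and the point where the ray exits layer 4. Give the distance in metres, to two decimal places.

45.30 m

Apply Snell's law at each interface; in layer i the horizontal offset is hᵢ·tan θᵢ.
Layer 1: θ = 18.40°; offset = 15.9·tan 18.40° = 5.2892 m.
Layer 2: sin θ = 0.781·sin 18.4°/0.602 = 0.4095, θ = 24.17°; offset = 20.5·tan 24.17° = 9.2018 m.
Layer 3: sin θ = 1.123·sin 18.4°/0.602 = 0.5888, θ = 36.07°; offset = 20.2·tan 36.07° = 14.7160 m.
Layer 4: sin θ = 1.479·sin 18.4°/0.602 = 0.7755, θ = 50.85°; offset = 13.1·tan 50.85° = 16.0905 m.
Σ offsets = 45.2975 m.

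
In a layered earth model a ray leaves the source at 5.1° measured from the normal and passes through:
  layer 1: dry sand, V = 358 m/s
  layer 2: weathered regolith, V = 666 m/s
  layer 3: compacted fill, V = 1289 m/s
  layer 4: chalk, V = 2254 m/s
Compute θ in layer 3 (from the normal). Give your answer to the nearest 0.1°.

18.7°

Snell's law across each interface conserves sin θ / V, so sin θ_3 = V_3·sin θ₁/V₁.
sin θ_3 = 1289 × sin 5.1° / 358 = 0.3201.
θ_3 = 18.67° from the vertical.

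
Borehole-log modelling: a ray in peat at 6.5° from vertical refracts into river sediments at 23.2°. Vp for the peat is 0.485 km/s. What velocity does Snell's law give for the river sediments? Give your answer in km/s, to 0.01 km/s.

1.69 km/s

sin 6.5° = 0.1132; sin 23.2° = 0.3939.
V₂ = V₁·(sin θ₂/sin θ₁) = 0.485·(0.3939/0.1132) = 1.69 km/s.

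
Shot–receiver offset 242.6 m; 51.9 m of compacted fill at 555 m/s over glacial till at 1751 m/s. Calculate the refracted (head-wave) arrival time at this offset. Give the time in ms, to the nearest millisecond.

316 ms

θ_c = arcsin(V₁/V₂) = arcsin(555/1751) = 18.48°, cos θ_c = 0.9484.
Intercept time tᵢ = 2h cos θ_c / V₁ = 2·51.9·0.9484/555 = 0.17738 s.
t = x/V₂ + tᵢ = 242.6/1751 + 0.17738 = 0.31593 s.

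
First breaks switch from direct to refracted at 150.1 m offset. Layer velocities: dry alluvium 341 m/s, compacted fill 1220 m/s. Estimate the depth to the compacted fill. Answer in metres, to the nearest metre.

x_cross = 2h·√((V₂+V₁)/(V₂−V₁)) → h = x_cross / (2·√((V₂+V₁)/(V₂−V₁))).
√((V₂+V₁)/(V₂−V₁)) = √((1220+341)/(1220−341)) = 1.3326.
h = 150.1 / (2·1.3326) = 56.32 m.

56 m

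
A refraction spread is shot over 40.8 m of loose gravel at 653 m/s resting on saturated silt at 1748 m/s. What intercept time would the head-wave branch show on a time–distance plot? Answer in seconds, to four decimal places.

0.1159 s

tᵢ = 2h·√(V₂²−V₁²)/(V₁V₂).
√(V₂²−V₁²) = √(1748²−653²) = 1621.4 m/s.
tᵢ = 2·40.8·1621.4/(653·1748) = 0.11591 s.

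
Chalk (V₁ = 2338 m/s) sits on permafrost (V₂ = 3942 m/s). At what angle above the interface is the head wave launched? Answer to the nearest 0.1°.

53.6°

Critical incidence: sin θ_c = V₁/V₂ = 2338/3942 = 0.5931.
θ_c = arcsin 0.5931 = 36.38°.
Measured from the interface: 90° − 36.38° = 53.62°.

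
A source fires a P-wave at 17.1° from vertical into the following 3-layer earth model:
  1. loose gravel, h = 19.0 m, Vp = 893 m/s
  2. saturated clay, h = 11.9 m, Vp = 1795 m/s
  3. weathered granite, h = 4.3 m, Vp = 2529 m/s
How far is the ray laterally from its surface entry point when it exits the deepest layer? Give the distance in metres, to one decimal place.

p = sin θ₁/V₁ = sin 17.1°/893 = 3.2927e-04 s/m is conserved through the stack.
Layer 1: θ = 17.10°; offset = 19.0·tan 17.10° = 5.845 m.
Layer 2: sin θ = p·1795 = 0.5910 → θ = 36.23°; offset = 11.9·tan 36.23° = 8.719 m.
Layer 3: sin θ = p·2529 = 0.8327 → θ = 56.38°; offset = 4.3·tan 56.38° = 6.467 m.
Summing the layer offsets gives 21.032 m.

21.0 m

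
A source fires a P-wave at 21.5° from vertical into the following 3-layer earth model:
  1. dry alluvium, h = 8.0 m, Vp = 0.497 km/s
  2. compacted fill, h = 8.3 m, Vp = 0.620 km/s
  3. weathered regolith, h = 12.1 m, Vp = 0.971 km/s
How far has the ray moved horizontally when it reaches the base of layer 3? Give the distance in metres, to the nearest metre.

p = sin θ₁/V₁ = sin 21.5°/0.497 = 7.3743e-01 s/km is conserved through the stack.
Layer 1: θ = 21.50°; offset = 8.0·tan 21.50° = 3.151 m.
Layer 2: sin θ = p·0.620 = 0.4572 → θ = 27.21°; offset = 8.3·tan 27.21° = 4.267 m.
Layer 3: sin θ = p·0.971 = 0.7160 → θ = 45.73°; offset = 12.1·tan 45.73° = 12.412 m.
Summing the layer offsets gives 19.830 m.

20 m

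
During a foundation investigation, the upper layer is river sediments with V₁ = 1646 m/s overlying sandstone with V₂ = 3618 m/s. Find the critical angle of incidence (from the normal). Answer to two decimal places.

27.06°

Critical incidence: sin θ_c = V₁/V₂ = 1646/3618 = 0.4549.
θ_c = arcsin 0.4549 = 27.06°.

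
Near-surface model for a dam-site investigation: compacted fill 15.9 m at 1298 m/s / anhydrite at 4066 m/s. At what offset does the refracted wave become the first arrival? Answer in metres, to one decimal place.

x_cross = 2h·√((V₂+V₁)/(V₂−V₁)).
(V₂+V₁)/(V₂−V₁) = (4066+1298)/(4066−1298) = 1.9379; √ = 1.3921.
x_cross = 2·15.9·1.3921 = 44.27 m.

44.3 m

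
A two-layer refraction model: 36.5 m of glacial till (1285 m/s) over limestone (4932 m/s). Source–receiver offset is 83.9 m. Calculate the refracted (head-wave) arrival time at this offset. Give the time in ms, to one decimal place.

71.9 ms

t = x/V₂ + 2h·√(V₂²−V₁²)/(V₁V₂).
√(V₂²−V₁²) = √(4932²−1285²) = 4761.7 m/s; delay term = 2·36.5·4761.7/(1285·4932) = 0.05485 s.
t = 83.9/4932 + 0.05485 = 0.07186 s.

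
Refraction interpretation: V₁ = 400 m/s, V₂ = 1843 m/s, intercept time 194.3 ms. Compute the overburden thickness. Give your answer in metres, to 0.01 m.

h = tᵢ·V₁·V₂ / (2·√(V₂²−V₁²)).
√(V₂²−V₁²) = √(1843² − 400²) = 1799.1 m/s.
h = 0.1943 s × 400 × 1843 / (2 × 1799.1) = 39.81 m.

39.81 m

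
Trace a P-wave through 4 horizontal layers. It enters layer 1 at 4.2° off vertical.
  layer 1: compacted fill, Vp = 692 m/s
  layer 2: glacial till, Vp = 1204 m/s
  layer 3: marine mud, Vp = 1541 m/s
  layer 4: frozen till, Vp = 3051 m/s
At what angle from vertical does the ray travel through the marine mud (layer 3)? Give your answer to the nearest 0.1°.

Ray parameter p = sin 4.2° / 692 = 1.0584e-04 s/m.
sin θ_3 = p·V_3 = 1.0584e-04 × 1541 = 0.1631.
θ_3 = arcsin 0.1631 = 9.39°.

9.4°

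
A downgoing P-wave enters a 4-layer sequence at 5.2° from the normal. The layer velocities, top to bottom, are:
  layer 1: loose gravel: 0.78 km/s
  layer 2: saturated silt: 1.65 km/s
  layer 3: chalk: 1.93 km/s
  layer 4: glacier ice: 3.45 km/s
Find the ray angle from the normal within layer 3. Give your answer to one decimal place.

13.0°

Snell's law across each interface conserves sin θ / V, so sin θ_3 = V_3·sin θ₁/V₁.
sin θ_3 = 1.93 × sin 5.2° / 0.78 = 0.2243.
θ_3 = arcsin 0.2243 = 12.96°.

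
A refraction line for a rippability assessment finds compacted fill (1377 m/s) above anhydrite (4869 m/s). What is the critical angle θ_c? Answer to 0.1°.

Critical incidence: sin θ_c = V₁/V₂ = 1377/4869 = 0.2828.
θ_c = arcsin 0.2828 = 16.43°.

16.4°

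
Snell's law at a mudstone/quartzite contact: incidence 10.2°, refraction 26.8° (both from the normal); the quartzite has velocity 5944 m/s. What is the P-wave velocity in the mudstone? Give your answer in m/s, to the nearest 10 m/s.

2330 m/s

Snell's law: sin 10.2°/V₁ = sin 26.8°/V₂.
V₁ = V₂·sin 10.2°/sin 26.8° = 5944 × 0.3928 = 2334.54 m/s.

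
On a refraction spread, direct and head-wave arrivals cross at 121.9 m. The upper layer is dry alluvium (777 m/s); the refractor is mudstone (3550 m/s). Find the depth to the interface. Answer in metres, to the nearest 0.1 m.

h = (x_cross/2)·√((V₂−V₁)/(V₂+V₁)).
(V₂−V₁)/(V₂+V₁) = (3550−777)/(3550+777) = 0.6409; √ = 0.8005.
h = (121.9/2)·0.8005 = 48.79 m.

48.8 m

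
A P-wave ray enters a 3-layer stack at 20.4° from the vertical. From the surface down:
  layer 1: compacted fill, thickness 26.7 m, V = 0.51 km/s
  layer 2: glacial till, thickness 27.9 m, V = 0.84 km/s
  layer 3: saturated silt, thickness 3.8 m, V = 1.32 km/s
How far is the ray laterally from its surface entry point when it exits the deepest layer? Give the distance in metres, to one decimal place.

37.4 m

p = sin θ₁/V₁ = sin 20.4°/0.51 = 6.8347e-01 s/km is conserved through the stack.
Layer 1: θ = 20.40°; offset = 26.7·tan 20.40° = 9.930 m.
Layer 2: sin θ = p·0.84 = 0.5741 → θ = 35.04°; offset = 27.9·tan 35.04° = 19.563 m.
Layer 3: sin θ = p·1.32 = 0.9022 → θ = 64.45°; offset = 3.8·tan 64.45° = 7.948 m.
Summing the layer offsets gives 37.441 m.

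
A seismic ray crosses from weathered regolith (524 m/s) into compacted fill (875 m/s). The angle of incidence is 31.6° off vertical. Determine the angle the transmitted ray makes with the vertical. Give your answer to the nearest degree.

61°

sin θ₁/V₁ = sin θ₂/V₂ ⇒ sin θ₂ = 875·sin 31.6°/524 = 875·0.5240/524 = 0.8750.
θ₂ = arcsin 0.8750 = 61.04° from the normal.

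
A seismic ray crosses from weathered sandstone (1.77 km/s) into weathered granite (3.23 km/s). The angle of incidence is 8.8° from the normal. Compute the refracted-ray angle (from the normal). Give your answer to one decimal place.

16.2°

Snell's law: sin θ₂ = (V₂/V₁)·sin θ₁ = (3.23/1.77)·sin 8.8° = 0.2792.
θ₂ = arcsin 0.2792 = 16.21° from the normal.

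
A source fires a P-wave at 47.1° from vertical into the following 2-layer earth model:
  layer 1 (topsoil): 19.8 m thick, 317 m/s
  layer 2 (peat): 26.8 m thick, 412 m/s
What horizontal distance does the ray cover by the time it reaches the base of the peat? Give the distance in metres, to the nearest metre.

105 m

Apply Snell's law at each interface; in layer i the horizontal offset is hᵢ·tan θᵢ.
Layer 1: θ = 47.10°; offset = 19.8·tan 47.10° = 21.307 m.
Layer 2: sin θ = 412·sin 47.1°/317 = 0.9521, θ = 72.19°; offset = 26.8·tan 72.19° = 83.421 m.
Total horizontal offset = 104.728 m.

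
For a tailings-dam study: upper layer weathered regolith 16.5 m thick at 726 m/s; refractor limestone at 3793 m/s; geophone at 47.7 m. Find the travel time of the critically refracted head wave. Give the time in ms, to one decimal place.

t = x/V₂ + 2h·√(V₂²−V₁²)/(V₁V₂).
√(V₂²−V₁²) = √(3793²−726²) = 3722.9 m/s; delay term = 2·16.5·3722.9/(726·3793) = 0.04461 s.
t = 47.7/3793 + 0.04461 = 0.05719 s.

57.2 ms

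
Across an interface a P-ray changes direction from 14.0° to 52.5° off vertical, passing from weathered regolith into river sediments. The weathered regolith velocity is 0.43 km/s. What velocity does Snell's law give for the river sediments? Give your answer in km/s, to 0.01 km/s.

1.41 km/s

sin 14.0° = 0.2419; sin 52.5° = 0.7934.
V₂ = V₁·(sin θ₂/sin θ₁) = 0.43·(0.7934/0.2419) = 1.41 km/s.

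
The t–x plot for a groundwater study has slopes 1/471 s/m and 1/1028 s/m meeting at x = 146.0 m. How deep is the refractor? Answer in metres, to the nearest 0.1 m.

h = (x_cross/2)·√((V₂−V₁)/(V₂+V₁)).
(V₂−V₁)/(V₂+V₁) = (1028−471)/(1028+471) = 0.3716; √ = 0.6096.
h = (146.0/2)·0.6096 = 44.50 m.

44.5 m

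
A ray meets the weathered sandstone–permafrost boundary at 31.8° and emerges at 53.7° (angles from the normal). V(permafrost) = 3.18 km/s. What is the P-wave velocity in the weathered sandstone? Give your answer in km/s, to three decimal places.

2.079 km/s

Snell's law: sin 31.8°/V₁ = sin 53.7°/V₂.
V₁ = V₂·sin 31.8°/sin 53.7° = 3.18 × 0.6538 = 2.079 km/s.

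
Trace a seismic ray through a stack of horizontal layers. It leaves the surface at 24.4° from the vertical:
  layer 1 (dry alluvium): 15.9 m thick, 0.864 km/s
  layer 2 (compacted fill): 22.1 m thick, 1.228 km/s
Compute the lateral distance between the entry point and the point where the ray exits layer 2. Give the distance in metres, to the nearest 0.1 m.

Apply Snell's law at each interface; in layer i the horizontal offset is hᵢ·tan θᵢ.
Layer 1: θ = 24.40°; offset = 15.9·tan 24.40° = 7.213 m.
Layer 2: sin θ = 1.228·sin 24.4°/0.864 = 0.5871, θ = 35.95°; offset = 22.1·tan 35.95° = 16.030 m.
Σ offsets = 23.242 m.

23.2 m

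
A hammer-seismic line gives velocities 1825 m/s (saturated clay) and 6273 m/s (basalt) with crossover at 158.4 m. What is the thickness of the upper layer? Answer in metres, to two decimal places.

58.70 m

h = (x_cross/2)·√((V₂−V₁)/(V₂+V₁)).
(V₂−V₁)/(V₂+V₁) = (6273−1825)/(6273+1825) = 0.5493; √ = 0.7411.
h = (158.4/2)·0.7411 = 58.70 m.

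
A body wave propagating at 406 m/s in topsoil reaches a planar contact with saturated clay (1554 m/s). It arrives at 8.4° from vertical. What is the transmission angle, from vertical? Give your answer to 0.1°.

sin θ₁/V₁ = sin θ₂/V₂ ⇒ sin θ₂ = 1554·sin 8.4°/406 = 1554·0.1461/406 = 0.5591.
θ₂ = sin⁻¹(0.5591) = 34.00° (from vertical).

34.0°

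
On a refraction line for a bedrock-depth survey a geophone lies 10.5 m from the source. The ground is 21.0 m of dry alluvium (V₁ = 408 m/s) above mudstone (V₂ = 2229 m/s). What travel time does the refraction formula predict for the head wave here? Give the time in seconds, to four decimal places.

0.1059 s

t = x/V₂ + 2h·√(V₂²−V₁²)/(V₁V₂).
√(V₂²−V₁²) = √(2229²−408²) = 2191.3 m/s; delay term = 2·21.0·2191.3/(408·2229) = 0.10120 s.
t = 10.5/2229 + 0.10120 = 0.10591 s.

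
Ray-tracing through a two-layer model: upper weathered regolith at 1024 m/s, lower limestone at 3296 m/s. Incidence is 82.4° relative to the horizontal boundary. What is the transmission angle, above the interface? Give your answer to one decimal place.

Angle from the normal: 90° − 82.4° = 7.6°.
sin θ₁/V₁ = sin θ₂/V₂ ⇒ sin θ₂ = 3296·sin 7.6°/1024 = 3296·0.1323/1024 = 0.4257.
θ₂ = arcsin 0.4257 = 25.19° from the normal.
From the interface: 90° − 25.19° = 64.81°.

64.8°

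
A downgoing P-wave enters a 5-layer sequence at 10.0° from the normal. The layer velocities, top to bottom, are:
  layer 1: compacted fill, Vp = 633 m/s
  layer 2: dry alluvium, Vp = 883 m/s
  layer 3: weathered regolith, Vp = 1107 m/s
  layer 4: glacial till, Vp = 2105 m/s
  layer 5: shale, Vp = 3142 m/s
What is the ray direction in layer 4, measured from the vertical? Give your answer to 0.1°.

Ray parameter p = sin 10.0° / 633 = 2.7433e-04 s/m.
sin θ_4 = p·V_4 = 2.7433e-04 × 2105 = 0.5775.
θ_4 = arcsin 0.5775 = 35.27°.

35.3°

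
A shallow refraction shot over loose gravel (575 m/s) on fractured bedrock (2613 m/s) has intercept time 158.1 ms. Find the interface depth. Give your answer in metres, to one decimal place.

46.6 m

h = tᵢ·V₁·V₂ / (2·√(V₂²−V₁²)).
√(V₂²−V₁²) = √(2613² − 575²) = 2548.9 m/s.
h = 0.1581 s × 575 × 2613 / (2 × 2548.9) = 46.60 m.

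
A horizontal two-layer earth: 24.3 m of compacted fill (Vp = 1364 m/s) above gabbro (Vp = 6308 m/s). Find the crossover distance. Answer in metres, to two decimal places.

60.54 m

x_cross = 2h·√((V₂+V₁)/(V₂−V₁)).
(V₂+V₁)/(V₂−V₁) = (6308+1364)/(6308−1364) = 1.5518; √ = 1.2457.
x_cross = 2·24.3·1.2457 = 60.54 m.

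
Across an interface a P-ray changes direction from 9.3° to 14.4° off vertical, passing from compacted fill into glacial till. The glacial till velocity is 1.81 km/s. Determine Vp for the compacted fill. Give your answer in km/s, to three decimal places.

1.176 km/s

Snell's law: sin 9.3°/V₁ = sin 14.4°/V₂.
V₁ = V₂·sin 9.3°/sin 14.4° = 1.81 × 0.6498 = 1.176 km/s.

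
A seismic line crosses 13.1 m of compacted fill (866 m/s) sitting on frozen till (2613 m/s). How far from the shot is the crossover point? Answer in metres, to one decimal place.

37.0 m

x_cross = 2h·√((V₂+V₁)/(V₂−V₁)).
(V₂+V₁)/(V₂−V₁) = (2613+866)/(2613−866) = 1.9914; √ = 1.4112.
x_cross = 2·13.1·1.4112 = 36.97 m.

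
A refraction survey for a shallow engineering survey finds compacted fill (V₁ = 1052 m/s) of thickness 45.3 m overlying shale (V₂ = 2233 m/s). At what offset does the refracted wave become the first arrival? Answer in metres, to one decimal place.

151.1 m

x_cross = 2h·√((V₂+V₁)/(V₂−V₁)).
(V₂+V₁)/(V₂−V₁) = (2233+1052)/(2233−1052) = 2.7815; √ = 1.6678.
x_cross = 2·45.3·1.6678 = 151.10 m.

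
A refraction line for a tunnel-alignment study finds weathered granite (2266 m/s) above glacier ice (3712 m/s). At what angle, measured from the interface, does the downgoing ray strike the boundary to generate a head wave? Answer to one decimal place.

Critical incidence: sin θ_c = V₁/V₂ = 2266/3712 = 0.6105.
θ_c = arcsin 0.6105 = 37.62°.
Measured from the interface: 90° − 37.62° = 52.38°.

52.4°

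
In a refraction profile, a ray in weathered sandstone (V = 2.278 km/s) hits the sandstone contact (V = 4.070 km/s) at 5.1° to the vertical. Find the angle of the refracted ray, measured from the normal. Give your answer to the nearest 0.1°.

Snell's law: sin θ₂ = (V₂/V₁)·sin θ₁ = (4.070/2.278)·sin 5.1° = 0.1588.
θ₂ = arcsin 0.1588 = 9.14° from the normal.

9.1°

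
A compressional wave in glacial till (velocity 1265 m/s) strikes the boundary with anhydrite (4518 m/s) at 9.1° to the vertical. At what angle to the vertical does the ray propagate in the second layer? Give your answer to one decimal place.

34.4°

Snell's law: sin θ₂ = (V₂/V₁)·sin θ₁ = (4518/1265)·sin 9.1° = 0.5649.
θ₂ = sin⁻¹(0.5649) = 34.39° (from vertical).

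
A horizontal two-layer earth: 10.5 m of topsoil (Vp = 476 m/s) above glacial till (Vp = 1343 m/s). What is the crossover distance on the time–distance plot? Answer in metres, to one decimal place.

θ_c = arcsin(476/1343) = 20.76°, so cos θ_c = 0.9351 and tᵢ = 2h cos θ_c/V₁ = 0.0413 s.
At crossover x/V₁ = x/V₂ + tᵢ ⇒ x = tᵢ/(1/V₁ − 1/V₂) = 0.04125/(2.1008e-03 − 7.4460e-04) = 30.42 m.

30.4 m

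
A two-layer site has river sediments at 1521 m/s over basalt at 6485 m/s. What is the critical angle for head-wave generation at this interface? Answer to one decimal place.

At critical incidence the refracted ray runs along the interface (θ₂ = 90°), so sin θ_c = V₁/V₂.
θ_c = arcsin(1521/6485) = arcsin 0.2345 = 13.56°.

13.6°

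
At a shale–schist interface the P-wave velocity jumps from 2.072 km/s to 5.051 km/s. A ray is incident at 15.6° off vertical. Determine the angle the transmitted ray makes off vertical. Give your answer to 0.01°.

40.96°

sin θ₁/V₁ = sin θ₂/V₂ ⇒ sin θ₂ = 5.051·sin 15.6°/2.072 = 5.051·0.2689/2.072 = 0.6556.
θ₂ = arcsin 0.6556 = 40.96° from the normal.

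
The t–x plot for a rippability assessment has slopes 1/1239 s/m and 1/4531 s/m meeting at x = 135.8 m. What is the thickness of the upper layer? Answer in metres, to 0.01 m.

h = (x_cross/2)·√((V₂−V₁)/(V₂+V₁)).
(V₂−V₁)/(V₂+V₁) = (4531−1239)/(4531+1239) = 0.5705; √ = 0.7553.
h = (135.8/2)·0.7553 = 51.29 m.

51.29 m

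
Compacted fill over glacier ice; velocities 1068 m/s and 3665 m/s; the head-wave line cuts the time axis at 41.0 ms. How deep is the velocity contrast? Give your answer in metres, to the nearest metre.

θ_c = arcsin(1068/3665) = 16.94°; cos θ_c = 0.9566.
tᵢ = 2h cos θ_c/V₁ ⇒ h = tᵢ·V₁/(2 cos θ_c) = 0.041·1068/(2·0.9566) = 22.89 m.

23 m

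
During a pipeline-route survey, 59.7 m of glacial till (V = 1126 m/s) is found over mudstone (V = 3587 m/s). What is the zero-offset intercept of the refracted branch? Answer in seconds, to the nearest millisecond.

tᵢ = 2h·√(V₂²−V₁²)/(V₁V₂).
√(V₂²−V₁²) = √(3587²−1126²) = 3405.7 m/s.
tᵢ = 2·59.7·3405.7/(1126·3587) = 0.10068 s.

0.101 s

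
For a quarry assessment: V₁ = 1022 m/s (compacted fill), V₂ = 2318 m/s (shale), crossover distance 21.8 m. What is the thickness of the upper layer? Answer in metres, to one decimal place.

6.8 m

h = (x_cross/2)·√((V₂−V₁)/(V₂+V₁)).
(V₂−V₁)/(V₂+V₁) = (2318−1022)/(2318+1022) = 0.3880; √ = 0.6229.
h = (21.8/2)·0.6229 = 6.79 m.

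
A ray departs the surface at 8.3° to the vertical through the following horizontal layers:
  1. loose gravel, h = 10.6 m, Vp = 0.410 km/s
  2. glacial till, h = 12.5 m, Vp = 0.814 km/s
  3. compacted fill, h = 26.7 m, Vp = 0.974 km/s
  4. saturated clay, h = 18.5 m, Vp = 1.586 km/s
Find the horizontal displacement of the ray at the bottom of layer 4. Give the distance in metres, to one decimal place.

p = sin θ₁/V₁ = sin 8.3°/0.410 = 3.5209e-01 s/km is conserved through the stack.
Layer 1: θ = 8.30°; offset = 10.6·tan 8.30° = 1.546 m.
Layer 2: sin θ = p·0.814 = 0.2866 → θ = 16.65°; offset = 12.5·tan 16.65° = 3.739 m.
Layer 3: sin θ = p·0.974 = 0.3429 → θ = 20.06°; offset = 26.7·tan 20.06° = 9.747 m.
Layer 4: sin θ = p·1.586 = 0.5584 → θ = 33.95°; offset = 18.5·tan 33.95° = 12.453 m.
Σ offsets = 27.486 m.

27.5 m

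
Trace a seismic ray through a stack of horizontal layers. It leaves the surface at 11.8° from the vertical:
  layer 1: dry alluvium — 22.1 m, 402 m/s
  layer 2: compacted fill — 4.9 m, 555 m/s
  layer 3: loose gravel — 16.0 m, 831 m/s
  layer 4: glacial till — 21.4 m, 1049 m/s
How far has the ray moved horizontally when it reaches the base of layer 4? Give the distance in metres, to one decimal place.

Ray parameter p = sin 11.8° / 402 m/s = 5.0870e-04 s/m.
Layer 1: θ = 11.80°; offset = 22.1·tan 11.80° = 4.617 m.
Layer 2: sin θ = p·555 = 0.2823 → θ = 16.40°; offset = 4.9·tan 16.40° = 1.442 m.
Layer 3: sin θ = p·831 = 0.4227 → θ = 25.01°; offset = 16.0·tan 25.01° = 7.463 m.
Layer 4: sin θ = p·1049 = 0.5336 → θ = 32.25°; offset = 21.4·tan 32.25° = 13.503 m.
Total horizontal offset = 27.025 m.

27.0 m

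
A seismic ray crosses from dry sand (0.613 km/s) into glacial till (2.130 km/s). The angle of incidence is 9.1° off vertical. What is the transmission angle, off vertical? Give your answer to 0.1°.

33.3°

sin θ₁/V₁ = sin θ₂/V₂ ⇒ sin θ₂ = 2.130·sin 9.1°/0.613 = 2.130·0.1582/0.613 = 0.5496.
θ₂ = sin⁻¹(0.5496) = 33.34° (from vertical).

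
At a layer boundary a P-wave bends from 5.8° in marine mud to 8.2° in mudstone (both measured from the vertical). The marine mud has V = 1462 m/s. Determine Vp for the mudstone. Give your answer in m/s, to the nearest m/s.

Snell's law: sin 5.8°/V₁ = sin 8.2°/V₂.
V₂ = V₁·sin 8.2°/sin 5.8° = 1462 × 1.4114 = 2063.44 m/s.

2063 m/s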